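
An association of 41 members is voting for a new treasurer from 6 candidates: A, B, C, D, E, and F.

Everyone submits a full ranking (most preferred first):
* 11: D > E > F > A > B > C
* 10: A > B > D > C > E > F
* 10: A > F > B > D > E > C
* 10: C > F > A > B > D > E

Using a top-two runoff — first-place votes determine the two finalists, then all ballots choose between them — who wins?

Round 1 first-place votes: A 20, B 0, C 10, D 11, E 0, F 0. A and D advance.
Runoff: A is ranked above D on 30 ballots, D above A on 11.

A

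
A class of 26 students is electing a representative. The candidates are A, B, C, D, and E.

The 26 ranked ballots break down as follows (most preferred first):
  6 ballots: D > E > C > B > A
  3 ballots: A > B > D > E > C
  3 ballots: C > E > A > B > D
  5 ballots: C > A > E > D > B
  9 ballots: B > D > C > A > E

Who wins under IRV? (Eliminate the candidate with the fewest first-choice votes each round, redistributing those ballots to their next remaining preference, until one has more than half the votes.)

Round 1: A 3, B 9, C 8, D 6, E 0. E eliminated.
Round 2: A 3, B 9, C 8, D 6. A eliminated.
Round 3: B 12, C 8, D 6. D eliminated.
Round 4: B 12, C 14. C has a majority (≥14).

C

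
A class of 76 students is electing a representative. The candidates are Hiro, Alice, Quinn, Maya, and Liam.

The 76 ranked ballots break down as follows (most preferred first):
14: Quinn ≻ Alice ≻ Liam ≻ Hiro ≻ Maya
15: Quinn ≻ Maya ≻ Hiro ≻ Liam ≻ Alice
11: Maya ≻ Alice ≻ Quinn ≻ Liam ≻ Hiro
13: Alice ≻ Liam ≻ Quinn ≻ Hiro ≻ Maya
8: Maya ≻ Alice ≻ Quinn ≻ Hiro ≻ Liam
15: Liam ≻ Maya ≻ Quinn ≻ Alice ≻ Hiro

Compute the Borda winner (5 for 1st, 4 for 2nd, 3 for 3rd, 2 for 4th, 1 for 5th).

Quinn

Hiro: 14×2 + 15×3 + 11×1 + 13×2 + 8×2 + 15×1 = 141
Alice: 14×4 + 15×1 + 11×4 + 13×5 + 8×4 + 15×2 = 242
Quinn: 14×5 + 15×5 + 11×3 + 13×3 + 8×3 + 15×3 = 286
Maya: 14×1 + 15×4 + 11×5 + 13×1 + 8×5 + 15×4 = 242
Liam: 14×3 + 15×2 + 11×2 + 13×4 + 8×1 + 15×5 = 229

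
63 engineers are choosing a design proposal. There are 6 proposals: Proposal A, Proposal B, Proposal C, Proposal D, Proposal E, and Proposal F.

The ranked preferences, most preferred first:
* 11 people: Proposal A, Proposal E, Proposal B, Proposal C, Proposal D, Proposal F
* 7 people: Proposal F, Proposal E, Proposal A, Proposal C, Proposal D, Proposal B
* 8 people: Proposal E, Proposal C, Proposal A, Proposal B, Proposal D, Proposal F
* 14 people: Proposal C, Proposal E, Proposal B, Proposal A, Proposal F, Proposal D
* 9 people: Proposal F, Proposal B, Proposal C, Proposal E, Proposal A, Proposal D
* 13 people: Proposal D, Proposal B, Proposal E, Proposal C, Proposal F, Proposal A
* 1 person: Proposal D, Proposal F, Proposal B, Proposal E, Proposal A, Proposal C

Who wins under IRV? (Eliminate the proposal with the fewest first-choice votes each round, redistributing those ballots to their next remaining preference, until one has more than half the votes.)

Proposal C

Round 1: Proposal A 11, Proposal B 0, Proposal C 14, Proposal D 14, Proposal E 8, Proposal F 16. Proposal B eliminated.
Round 2: Proposal A 11, Proposal C 14, Proposal D 14, Proposal E 8, Proposal F 16. Proposal E eliminated.
Round 3: Proposal A 11, Proposal C 22, Proposal D 14, Proposal F 16. Proposal A eliminated.
Round 4: Proposal C 33, Proposal D 14, Proposal F 16. Proposal C has a majority (≥32).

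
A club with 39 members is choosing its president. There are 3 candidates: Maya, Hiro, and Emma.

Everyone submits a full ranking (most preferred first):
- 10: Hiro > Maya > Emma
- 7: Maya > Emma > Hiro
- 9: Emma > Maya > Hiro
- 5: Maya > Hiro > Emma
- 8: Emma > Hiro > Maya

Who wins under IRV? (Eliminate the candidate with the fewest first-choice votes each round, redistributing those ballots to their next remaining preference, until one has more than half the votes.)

Round 1: Maya 12, Hiro 10, Emma 17. Hiro eliminated.
Round 2: Maya 22, Emma 17. Maya has a majority (≥20).

Maya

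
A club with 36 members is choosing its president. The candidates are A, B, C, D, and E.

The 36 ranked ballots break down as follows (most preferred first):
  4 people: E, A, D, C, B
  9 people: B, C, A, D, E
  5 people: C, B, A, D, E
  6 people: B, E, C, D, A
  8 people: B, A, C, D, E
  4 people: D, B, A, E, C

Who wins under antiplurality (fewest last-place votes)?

D

Last-place votes: A 6, B 4, C 4, D 0, E 22.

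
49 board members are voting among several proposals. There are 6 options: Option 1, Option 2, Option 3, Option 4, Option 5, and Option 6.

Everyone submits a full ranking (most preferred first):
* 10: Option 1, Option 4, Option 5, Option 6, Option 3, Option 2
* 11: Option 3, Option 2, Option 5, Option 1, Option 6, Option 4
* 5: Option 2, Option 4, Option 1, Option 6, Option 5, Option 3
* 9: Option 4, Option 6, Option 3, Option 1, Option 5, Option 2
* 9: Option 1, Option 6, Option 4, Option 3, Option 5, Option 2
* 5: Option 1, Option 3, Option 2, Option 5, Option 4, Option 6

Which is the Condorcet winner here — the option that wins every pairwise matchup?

Option 1

Option 1 vs Option 2: 33–16
Option 1 vs Option 3: 29–20
Option 1 vs Option 4: 35–14
Option 1 vs Option 5: 38–11
Option 1 vs Option 6: 40–9
Option 1 beats every other option.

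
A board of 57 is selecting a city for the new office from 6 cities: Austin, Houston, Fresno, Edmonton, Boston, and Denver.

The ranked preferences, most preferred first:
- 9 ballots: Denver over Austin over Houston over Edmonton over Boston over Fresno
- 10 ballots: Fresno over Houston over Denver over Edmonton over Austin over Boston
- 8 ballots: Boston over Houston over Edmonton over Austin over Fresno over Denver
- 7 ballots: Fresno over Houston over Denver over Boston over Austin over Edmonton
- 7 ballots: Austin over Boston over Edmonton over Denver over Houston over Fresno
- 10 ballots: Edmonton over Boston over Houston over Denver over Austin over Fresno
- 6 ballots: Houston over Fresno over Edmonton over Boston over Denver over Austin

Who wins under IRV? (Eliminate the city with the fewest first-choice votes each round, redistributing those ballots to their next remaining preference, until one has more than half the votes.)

Round 1: Austin 7, Houston 6, Fresno 17, Edmonton 10, Boston 8, Denver 9. Houston eliminated.
Round 2: Austin 7, Fresno 23, Edmonton 10, Boston 8, Denver 9. Austin eliminated.
Round 3: Fresno 23, Edmonton 10, Boston 15, Denver 9. Denver eliminated.
Round 4: Fresno 23, Edmonton 19, Boston 15. Boston eliminated.
Round 5: Fresno 23, Edmonton 34. Edmonton has a majority (≥29).

Edmonton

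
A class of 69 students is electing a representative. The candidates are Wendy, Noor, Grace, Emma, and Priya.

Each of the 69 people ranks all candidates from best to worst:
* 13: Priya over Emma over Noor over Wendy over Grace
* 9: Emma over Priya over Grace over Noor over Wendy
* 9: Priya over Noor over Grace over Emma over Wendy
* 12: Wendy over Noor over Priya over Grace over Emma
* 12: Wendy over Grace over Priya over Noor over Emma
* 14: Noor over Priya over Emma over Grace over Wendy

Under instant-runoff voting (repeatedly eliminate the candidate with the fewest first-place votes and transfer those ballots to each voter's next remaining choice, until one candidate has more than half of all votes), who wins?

Priya

Round 1: Wendy 24, Noor 14, Grace 0, Emma 9, Priya 22. Grace eliminated.
Round 2: Wendy 24, Noor 14, Emma 9, Priya 22. Emma eliminated.
Round 3: Wendy 24, Noor 14, Priya 31. Noor eliminated.
Round 4: Wendy 24, Priya 45. Priya has a majority (≥35).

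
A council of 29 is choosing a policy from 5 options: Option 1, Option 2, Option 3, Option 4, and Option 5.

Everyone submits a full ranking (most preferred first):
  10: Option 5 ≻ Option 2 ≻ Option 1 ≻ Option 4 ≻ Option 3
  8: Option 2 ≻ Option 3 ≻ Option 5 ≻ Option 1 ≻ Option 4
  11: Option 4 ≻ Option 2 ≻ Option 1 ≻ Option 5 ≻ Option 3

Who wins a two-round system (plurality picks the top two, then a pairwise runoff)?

Round 1 first-place votes: Option 1 0, Option 2 8, Option 3 0, Option 4 11, Option 5 10. Option 4 and Option 5 advance.
Runoff: Option 4 is ranked above Option 5 on 11 ballots, Option 5 above Option 4 on 18.

Option 5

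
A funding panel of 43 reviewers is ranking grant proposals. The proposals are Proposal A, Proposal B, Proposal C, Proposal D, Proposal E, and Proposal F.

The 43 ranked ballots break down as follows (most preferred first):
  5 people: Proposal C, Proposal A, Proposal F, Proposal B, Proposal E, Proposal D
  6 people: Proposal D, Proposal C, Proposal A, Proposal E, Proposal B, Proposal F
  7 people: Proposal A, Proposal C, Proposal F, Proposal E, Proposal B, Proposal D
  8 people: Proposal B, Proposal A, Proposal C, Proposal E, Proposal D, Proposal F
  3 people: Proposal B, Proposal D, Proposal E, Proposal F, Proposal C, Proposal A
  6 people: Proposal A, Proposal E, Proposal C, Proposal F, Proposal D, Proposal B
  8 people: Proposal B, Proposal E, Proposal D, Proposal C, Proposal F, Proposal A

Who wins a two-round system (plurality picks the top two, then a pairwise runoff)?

Round 1 first-place votes: Proposal A 13, Proposal B 19, Proposal C 5, Proposal D 6, Proposal E 0, Proposal F 0. Proposal B and Proposal A advance.
Runoff: Proposal B is ranked above Proposal A on 19 ballots, Proposal A above Proposal B on 24.

Proposal A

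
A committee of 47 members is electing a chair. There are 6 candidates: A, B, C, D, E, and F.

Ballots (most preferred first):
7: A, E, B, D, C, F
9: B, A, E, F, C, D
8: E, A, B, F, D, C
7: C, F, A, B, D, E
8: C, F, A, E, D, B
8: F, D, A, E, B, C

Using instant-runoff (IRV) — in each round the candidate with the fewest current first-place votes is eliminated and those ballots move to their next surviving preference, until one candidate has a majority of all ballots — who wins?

E

Round 1: A 7, B 9, C 15, D 0, E 8, F 8. D eliminated.
Round 2: A 7, B 9, C 15, E 8, F 8. A eliminated.
Round 3: B 9, C 15, E 15, F 8. F eliminated.
Round 4: B 9, C 15, E 23. B eliminated.
Round 5: C 15, E 32. E has a majority (≥24).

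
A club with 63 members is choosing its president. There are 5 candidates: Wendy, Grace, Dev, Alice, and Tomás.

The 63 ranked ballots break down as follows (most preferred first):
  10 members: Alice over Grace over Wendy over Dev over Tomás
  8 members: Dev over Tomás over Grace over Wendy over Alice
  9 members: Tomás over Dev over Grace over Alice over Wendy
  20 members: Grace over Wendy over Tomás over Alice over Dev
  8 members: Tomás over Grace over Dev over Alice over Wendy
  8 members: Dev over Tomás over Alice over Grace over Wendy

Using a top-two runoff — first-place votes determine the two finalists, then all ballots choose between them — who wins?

Round 1 first-place votes: Wendy 0, Grace 20, Dev 16, Alice 10, Tomás 17. Grace and Tomás advance.
Runoff: Grace is ranked above Tomás on 30 ballots, Tomás above Grace on 33.

Tomás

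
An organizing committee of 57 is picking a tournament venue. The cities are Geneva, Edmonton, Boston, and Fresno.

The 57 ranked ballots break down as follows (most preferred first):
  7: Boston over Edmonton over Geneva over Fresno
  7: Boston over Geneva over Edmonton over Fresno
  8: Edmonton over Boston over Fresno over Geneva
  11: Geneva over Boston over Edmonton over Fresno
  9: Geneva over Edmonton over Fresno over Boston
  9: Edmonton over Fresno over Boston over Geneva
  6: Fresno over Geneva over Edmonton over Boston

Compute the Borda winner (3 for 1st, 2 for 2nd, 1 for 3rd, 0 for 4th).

Geneva: 7×1 + 7×2 + 8×0 + 11×3 + 9×3 + 9×0 + 6×2 = 93
Edmonton: 7×2 + 7×1 + 8×3 + 11×1 + 9×2 + 9×3 + 6×1 = 107
Boston: 7×3 + 7×3 + 8×2 + 11×2 + 9×0 + 9×1 + 6×0 = 89
Fresno: 7×0 + 7×0 + 8×1 + 11×0 + 9×1 + 9×2 + 6×3 = 53

Edmonton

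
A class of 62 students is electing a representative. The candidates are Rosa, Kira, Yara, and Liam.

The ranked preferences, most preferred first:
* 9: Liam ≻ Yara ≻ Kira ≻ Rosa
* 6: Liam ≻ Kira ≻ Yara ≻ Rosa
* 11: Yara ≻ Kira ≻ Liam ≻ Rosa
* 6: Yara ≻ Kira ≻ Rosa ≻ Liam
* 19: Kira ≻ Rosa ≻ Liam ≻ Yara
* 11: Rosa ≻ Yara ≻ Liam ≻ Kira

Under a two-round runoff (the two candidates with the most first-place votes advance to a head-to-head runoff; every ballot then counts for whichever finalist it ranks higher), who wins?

Round 1 first-place votes: Rosa 11, Kira 19, Yara 17, Liam 15. Kira and Yara advance.
Runoff: Kira is ranked above Yara on 25 ballots, Yara above Kira on 37.

Yara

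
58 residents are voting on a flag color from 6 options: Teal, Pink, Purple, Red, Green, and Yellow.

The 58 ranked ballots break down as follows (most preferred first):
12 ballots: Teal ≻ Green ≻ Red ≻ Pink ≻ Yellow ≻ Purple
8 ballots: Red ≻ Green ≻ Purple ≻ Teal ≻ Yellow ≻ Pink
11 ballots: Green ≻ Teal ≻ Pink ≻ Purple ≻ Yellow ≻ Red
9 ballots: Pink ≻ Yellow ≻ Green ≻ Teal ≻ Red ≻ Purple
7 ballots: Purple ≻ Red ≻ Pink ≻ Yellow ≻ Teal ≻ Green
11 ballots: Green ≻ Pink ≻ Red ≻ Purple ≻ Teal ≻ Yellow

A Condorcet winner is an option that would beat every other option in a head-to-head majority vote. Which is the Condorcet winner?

Green

Green vs Teal: 39–19
Green vs Pink: 42–16
Green vs Purple: 51–7
Green vs Red: 43–15
Green vs Yellow: 42–16
Green beats every other option.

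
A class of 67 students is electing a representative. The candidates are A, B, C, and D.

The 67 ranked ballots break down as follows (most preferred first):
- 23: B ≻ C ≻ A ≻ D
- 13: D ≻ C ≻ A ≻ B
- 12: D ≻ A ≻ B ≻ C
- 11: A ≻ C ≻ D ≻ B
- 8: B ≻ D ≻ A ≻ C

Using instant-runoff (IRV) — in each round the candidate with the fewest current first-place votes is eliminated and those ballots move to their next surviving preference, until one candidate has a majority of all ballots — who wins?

Round 1: A 11, B 31, C 0, D 25. C eliminated.
Round 2: A 11, B 31, D 25. A eliminated.
Round 3: B 31, D 36. D has a majority (≥34).

D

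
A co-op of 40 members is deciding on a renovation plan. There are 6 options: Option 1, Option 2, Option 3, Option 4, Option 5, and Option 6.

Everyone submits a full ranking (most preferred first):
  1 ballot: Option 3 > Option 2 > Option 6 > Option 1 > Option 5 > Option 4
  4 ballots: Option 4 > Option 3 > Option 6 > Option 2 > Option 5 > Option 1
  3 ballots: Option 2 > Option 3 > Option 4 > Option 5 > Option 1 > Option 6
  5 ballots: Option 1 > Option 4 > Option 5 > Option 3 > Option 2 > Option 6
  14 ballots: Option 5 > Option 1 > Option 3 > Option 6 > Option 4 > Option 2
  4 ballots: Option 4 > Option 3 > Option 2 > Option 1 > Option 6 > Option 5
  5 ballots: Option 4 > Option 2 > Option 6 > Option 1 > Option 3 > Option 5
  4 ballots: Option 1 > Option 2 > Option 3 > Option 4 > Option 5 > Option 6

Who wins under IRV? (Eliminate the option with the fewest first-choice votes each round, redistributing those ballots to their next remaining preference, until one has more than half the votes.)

Option 4

Round 1: Option 1 9, Option 2 3, Option 3 1, Option 4 13, Option 5 14, Option 6 0. Option 6 eliminated.
Round 2: Option 1 9, Option 2 3, Option 3 1, Option 4 13, Option 5 14. Option 3 eliminated.
Round 3: Option 1 9, Option 2 4, Option 4 13, Option 5 14. Option 2 eliminated.
Round 4: Option 1 10, Option 4 16, Option 5 14. Option 1 eliminated.
Round 5: Option 4 25, Option 5 15. Option 4 has a majority (≥21).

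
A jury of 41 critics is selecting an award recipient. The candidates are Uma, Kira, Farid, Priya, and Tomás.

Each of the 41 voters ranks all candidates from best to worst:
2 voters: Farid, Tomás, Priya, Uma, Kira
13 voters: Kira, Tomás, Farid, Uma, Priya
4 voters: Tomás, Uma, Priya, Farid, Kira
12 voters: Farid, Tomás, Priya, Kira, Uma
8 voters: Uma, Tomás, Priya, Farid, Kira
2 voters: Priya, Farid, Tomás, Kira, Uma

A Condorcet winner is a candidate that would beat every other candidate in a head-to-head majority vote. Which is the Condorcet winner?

Tomás vs Uma: 33–8
Tomás vs Kira: 28–13
Tomás vs Farid: 25–16
Tomás vs Priya: 39–2
Tomás beats every other candidate.

Tomás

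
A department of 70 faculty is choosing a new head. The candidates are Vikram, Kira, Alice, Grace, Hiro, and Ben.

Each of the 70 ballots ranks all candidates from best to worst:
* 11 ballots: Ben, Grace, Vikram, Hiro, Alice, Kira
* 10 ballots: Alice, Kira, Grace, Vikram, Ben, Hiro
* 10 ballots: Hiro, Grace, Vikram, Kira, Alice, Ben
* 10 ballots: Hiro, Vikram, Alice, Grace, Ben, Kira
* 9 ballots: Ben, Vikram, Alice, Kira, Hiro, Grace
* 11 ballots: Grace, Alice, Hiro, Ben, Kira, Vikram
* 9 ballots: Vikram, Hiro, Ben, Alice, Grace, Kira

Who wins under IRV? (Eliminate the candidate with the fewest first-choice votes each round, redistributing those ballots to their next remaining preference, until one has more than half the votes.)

Round 1: Vikram 9, Kira 0, Alice 10, Grace 11, Hiro 20, Ben 20. Kira eliminated.
Round 2: Vikram 9, Alice 10, Grace 11, Hiro 20, Ben 20. Vikram eliminated.
Round 3: Alice 10, Grace 11, Hiro 29, Ben 20. Alice eliminated.
Round 4: Grace 21, Hiro 29, Ben 20. Ben eliminated.
Round 5: Grace 32, Hiro 38. Hiro has a majority (≥36).

Hiro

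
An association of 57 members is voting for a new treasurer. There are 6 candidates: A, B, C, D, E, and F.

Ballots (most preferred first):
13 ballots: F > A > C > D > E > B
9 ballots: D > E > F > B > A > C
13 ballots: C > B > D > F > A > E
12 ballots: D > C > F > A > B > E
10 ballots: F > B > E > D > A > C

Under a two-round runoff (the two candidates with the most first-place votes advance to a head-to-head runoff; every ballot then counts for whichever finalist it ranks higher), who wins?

D

Round 1 first-place votes: A 0, B 0, C 13, D 21, E 0, F 23. F and D advance.
Runoff: F is ranked above D on 23 ballots, D above F on 34.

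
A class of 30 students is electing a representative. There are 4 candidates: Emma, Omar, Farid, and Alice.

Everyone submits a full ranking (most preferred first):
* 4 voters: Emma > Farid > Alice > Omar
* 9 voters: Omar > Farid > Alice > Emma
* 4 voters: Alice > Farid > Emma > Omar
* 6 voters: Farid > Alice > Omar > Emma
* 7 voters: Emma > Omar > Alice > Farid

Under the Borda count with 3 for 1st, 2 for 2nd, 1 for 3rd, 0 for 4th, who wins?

Farid

Emma: 4×3 + 9×0 + 4×1 + 6×0 + 7×3 = 37
Omar: 4×0 + 9×3 + 4×0 + 6×1 + 7×2 = 47
Farid: 4×2 + 9×2 + 4×2 + 6×3 + 7×0 = 52
Alice: 4×1 + 9×1 + 4×3 + 6×2 + 7×1 = 44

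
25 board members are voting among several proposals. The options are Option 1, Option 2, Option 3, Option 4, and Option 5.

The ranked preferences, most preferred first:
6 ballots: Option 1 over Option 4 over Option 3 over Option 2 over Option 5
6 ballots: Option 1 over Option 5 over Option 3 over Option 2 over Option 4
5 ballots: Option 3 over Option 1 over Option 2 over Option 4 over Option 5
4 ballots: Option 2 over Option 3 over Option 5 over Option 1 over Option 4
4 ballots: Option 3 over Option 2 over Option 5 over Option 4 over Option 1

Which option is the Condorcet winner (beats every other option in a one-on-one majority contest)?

Option 3 vs Option 1: 13–12
Option 3 vs Option 2: 21–4
Option 3 vs Option 4: 19–6
Option 3 vs Option 5: 19–6
Option 3 beats every other option.

Option 3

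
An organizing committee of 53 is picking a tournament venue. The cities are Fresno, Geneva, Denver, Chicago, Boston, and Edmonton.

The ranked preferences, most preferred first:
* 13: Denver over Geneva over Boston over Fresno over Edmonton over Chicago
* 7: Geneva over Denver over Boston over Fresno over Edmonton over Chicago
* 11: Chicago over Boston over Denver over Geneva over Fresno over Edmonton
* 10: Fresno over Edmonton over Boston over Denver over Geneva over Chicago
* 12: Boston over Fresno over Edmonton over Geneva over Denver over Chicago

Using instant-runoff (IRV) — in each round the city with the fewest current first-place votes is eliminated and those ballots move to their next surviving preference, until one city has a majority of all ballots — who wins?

Boston

Round 1: Fresno 10, Geneva 7, Denver 13, Chicago 11, Boston 12, Edmonton 0. Edmonton eliminated.
Round 2: Fresno 10, Geneva 7, Denver 13, Chicago 11, Boston 12. Geneva eliminated.
Round 3: Fresno 10, Denver 20, Chicago 11, Boston 12. Fresno eliminated.
Round 4: Denver 20, Chicago 11, Boston 22. Chicago eliminated.
Round 5: Denver 20, Boston 33. Boston has a majority (≥27).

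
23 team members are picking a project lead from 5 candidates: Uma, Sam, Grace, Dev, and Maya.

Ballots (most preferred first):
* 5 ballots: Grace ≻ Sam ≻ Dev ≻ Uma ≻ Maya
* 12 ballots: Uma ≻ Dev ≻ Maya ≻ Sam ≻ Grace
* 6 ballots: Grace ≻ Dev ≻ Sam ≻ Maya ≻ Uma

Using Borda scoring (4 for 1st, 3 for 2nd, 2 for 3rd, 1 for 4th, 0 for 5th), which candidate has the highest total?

Uma: 5×1 + 12×4 + 6×0 = 53
Sam: 5×3 + 12×1 + 6×2 = 39
Grace: 5×4 + 12×0 + 6×4 = 44
Dev: 5×2 + 12×3 + 6×3 = 64
Maya: 5×0 + 12×2 + 6×1 = 30

Dev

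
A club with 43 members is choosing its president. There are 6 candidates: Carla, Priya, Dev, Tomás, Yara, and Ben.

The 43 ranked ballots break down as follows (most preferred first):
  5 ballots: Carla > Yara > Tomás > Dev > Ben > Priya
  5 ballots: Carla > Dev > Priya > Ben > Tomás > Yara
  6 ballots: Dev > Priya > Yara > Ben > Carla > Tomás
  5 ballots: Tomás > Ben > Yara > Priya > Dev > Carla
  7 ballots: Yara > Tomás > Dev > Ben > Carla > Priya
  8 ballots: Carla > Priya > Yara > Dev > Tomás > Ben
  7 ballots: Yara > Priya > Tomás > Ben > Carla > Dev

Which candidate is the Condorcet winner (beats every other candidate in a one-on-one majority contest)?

Yara

Yara vs Carla: 25–18
Yara vs Priya: 24–19
Yara vs Dev: 32–11
Yara vs Tomás: 33–10
Yara vs Ben: 33–10
Yara beats every other candidate.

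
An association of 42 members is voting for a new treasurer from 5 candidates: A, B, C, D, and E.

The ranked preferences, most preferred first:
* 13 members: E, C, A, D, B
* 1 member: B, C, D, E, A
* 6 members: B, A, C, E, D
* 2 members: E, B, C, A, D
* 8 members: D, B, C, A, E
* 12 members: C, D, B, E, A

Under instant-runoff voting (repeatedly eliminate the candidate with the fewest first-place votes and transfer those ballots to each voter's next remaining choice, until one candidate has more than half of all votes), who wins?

C

Round 1: A 0, B 7, C 12, D 8, E 15. A eliminated.
Round 2: B 7, C 12, D 8, E 15. B eliminated.
Round 3: C 19, D 8, E 15. D eliminated.
Round 4: C 27, E 15. C has a majority (≥22).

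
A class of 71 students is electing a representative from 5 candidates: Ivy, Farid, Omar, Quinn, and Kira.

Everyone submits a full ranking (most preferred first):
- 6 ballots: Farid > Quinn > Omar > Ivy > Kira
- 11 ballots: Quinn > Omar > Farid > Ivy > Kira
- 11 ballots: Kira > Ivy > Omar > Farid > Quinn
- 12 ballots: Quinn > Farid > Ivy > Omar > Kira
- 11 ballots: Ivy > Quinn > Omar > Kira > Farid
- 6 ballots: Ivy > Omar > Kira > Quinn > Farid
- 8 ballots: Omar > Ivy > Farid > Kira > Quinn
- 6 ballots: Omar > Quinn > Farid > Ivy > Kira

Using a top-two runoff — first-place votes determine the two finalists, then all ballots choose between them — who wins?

Round 1 first-place votes: Ivy 17, Farid 6, Omar 14, Quinn 23, Kira 11. Quinn and Ivy advance.
Runoff: Quinn is ranked above Ivy on 35 ballots, Ivy above Quinn on 36.

Ivy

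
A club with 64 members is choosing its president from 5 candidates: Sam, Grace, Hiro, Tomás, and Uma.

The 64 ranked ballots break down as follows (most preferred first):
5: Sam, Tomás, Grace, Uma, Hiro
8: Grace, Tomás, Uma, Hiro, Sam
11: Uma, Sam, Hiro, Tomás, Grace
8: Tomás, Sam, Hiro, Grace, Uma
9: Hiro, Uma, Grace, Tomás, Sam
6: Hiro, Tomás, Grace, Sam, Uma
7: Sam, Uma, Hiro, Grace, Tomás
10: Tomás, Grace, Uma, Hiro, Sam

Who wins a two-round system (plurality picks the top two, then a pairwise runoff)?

Round 1 first-place votes: Sam 12, Grace 8, Hiro 15, Tomás 18, Uma 11. Tomás and Hiro advance.
Runoff: Tomás is ranked above Hiro on 31 ballots, Hiro above Tomás on 33.

Hiro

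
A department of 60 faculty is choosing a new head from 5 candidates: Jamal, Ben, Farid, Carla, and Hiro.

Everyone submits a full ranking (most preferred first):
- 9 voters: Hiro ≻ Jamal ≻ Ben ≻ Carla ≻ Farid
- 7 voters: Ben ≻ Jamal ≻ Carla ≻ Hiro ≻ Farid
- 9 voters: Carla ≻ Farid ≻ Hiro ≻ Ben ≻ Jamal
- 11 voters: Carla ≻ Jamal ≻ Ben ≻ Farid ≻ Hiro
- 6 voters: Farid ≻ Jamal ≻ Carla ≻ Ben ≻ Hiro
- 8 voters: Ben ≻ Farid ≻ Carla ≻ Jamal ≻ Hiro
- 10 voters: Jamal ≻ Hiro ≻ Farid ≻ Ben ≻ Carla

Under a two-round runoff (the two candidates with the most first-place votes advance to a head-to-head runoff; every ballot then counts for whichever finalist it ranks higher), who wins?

Ben

Round 1 first-place votes: Jamal 10, Ben 15, Farid 6, Carla 20, Hiro 9. Carla and Ben advance.
Runoff: Carla is ranked above Ben on 26 ballots, Ben above Carla on 34.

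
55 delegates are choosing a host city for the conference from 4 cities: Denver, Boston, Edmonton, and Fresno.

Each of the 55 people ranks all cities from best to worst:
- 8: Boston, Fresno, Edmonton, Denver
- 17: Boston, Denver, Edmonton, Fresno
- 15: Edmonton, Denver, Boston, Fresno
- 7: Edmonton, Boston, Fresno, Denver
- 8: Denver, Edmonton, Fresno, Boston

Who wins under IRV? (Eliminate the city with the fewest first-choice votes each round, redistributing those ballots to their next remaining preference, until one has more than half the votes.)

Round 1: Denver 8, Boston 25, Edmonton 22, Fresno 0. Fresno eliminated.
Round 2: Denver 8, Boston 25, Edmonton 22. Denver eliminated.
Round 3: Boston 25, Edmonton 30. Edmonton has a majority (≥28).

Edmonton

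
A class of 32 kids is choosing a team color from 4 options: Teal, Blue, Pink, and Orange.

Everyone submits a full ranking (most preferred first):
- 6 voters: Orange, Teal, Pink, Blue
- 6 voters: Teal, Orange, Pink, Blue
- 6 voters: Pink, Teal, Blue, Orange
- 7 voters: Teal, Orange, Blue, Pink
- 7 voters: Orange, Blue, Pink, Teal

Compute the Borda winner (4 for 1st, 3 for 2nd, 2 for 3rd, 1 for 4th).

Orange

Teal: 6×3 + 6×4 + 6×3 + 7×4 + 7×1 = 95
Blue: 6×1 + 6×1 + 6×2 + 7×2 + 7×3 = 59
Pink: 6×2 + 6×2 + 6×4 + 7×1 + 7×2 = 69
Orange: 6×4 + 6×3 + 6×1 + 7×3 + 7×4 = 97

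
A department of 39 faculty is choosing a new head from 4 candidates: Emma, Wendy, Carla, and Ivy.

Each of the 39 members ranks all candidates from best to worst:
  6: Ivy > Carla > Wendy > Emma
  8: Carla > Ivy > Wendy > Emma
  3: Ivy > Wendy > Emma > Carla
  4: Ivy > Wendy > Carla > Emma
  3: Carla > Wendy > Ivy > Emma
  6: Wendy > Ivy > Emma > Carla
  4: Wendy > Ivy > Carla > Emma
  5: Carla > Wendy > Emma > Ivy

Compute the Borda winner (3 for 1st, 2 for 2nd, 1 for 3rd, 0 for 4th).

Emma: 6×0 + 8×0 + 3×1 + 4×0 + 3×0 + 6×1 + 4×0 + 5×1 = 14
Wendy: 6×1 + 8×1 + 3×2 + 4×2 + 3×2 + 6×3 + 4×3 + 5×2 = 74
Carla: 6×2 + 8×3 + 3×0 + 4×1 + 3×3 + 6×0 + 4×1 + 5×3 = 68
Ivy: 6×3 + 8×2 + 3×3 + 4×3 + 3×1 + 6×2 + 4×2 + 5×0 = 78

Ivy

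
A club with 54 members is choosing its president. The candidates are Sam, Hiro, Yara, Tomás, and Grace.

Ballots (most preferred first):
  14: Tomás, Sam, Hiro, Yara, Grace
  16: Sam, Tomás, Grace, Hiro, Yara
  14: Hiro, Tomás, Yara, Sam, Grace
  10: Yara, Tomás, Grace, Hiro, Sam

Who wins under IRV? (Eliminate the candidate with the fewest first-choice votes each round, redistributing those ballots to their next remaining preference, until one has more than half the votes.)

Tomás

Round 1: Sam 16, Hiro 14, Yara 10, Tomás 14, Grace 0. Grace eliminated.
Round 2: Sam 16, Hiro 14, Yara 10, Tomás 14. Yara eliminated.
Round 3: Sam 16, Hiro 14, Tomás 24. Hiro eliminated.
Round 4: Sam 16, Tomás 38. Tomás has a majority (≥28).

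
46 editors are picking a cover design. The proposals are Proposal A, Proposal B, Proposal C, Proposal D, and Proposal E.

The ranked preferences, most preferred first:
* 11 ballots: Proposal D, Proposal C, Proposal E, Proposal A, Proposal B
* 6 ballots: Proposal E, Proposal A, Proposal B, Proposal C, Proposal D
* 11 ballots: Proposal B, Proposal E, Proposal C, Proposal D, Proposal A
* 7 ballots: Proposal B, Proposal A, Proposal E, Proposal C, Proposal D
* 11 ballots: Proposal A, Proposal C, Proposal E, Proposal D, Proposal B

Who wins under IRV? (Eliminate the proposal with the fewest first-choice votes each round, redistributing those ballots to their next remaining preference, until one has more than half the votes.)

Proposal A

Round 1: Proposal A 11, Proposal B 18, Proposal C 0, Proposal D 11, Proposal E 6. Proposal C eliminated.
Round 2: Proposal A 11, Proposal B 18, Proposal D 11, Proposal E 6. Proposal E eliminated.
Round 3: Proposal A 17, Proposal B 18, Proposal D 11. Proposal D eliminated.
Round 4: Proposal A 28, Proposal B 18. Proposal A has a majority (≥24).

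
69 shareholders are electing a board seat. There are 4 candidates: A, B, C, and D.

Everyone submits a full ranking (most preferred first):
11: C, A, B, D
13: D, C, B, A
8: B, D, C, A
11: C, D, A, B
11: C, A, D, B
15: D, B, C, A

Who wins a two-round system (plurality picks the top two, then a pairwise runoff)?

Round 1 first-place votes: A 0, B 8, C 33, D 28. C and D advance.
Runoff: C is ranked above D on 33 ballots, D above C on 36.

D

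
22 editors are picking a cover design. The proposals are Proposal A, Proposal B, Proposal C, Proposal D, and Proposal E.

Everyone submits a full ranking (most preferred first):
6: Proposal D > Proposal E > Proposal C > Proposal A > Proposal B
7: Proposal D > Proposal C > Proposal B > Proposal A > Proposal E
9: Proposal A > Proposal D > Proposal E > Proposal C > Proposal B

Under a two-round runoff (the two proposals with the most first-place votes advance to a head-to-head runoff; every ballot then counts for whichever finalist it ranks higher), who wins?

Proposal D

Round 1 first-place votes: Proposal A 9, Proposal B 0, Proposal C 0, Proposal D 13, Proposal E 0. Proposal D and Proposal A advance.
Runoff: Proposal D is ranked above Proposal A on 13 ballots, Proposal A above Proposal D on 9.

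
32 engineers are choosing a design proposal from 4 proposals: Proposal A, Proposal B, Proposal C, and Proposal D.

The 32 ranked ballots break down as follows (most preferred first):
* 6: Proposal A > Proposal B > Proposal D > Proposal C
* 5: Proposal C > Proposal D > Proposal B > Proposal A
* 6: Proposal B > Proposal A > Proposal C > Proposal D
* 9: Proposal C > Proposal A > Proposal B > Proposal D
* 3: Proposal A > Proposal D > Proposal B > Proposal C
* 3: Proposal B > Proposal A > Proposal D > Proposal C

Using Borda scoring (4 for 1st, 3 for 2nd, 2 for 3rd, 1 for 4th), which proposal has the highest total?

Proposal A

Proposal A: 6×4 + 5×1 + 6×3 + 9×3 + 3×4 + 3×3 = 95
Proposal B: 6×3 + 5×2 + 6×4 + 9×2 + 3×2 + 3×4 = 88
Proposal C: 6×1 + 5×4 + 6×2 + 9×4 + 3×1 + 3×1 = 80
Proposal D: 6×2 + 5×3 + 6×1 + 9×1 + 3×3 + 3×2 = 57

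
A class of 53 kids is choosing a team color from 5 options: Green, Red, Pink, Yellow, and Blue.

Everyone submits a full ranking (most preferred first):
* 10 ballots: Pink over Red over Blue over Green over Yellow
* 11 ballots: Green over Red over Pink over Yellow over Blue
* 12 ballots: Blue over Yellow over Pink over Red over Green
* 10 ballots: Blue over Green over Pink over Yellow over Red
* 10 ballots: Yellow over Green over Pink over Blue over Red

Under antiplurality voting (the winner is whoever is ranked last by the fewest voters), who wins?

Last-place votes: Green 12, Red 20, Pink 0, Yellow 10, Blue 11.

Pink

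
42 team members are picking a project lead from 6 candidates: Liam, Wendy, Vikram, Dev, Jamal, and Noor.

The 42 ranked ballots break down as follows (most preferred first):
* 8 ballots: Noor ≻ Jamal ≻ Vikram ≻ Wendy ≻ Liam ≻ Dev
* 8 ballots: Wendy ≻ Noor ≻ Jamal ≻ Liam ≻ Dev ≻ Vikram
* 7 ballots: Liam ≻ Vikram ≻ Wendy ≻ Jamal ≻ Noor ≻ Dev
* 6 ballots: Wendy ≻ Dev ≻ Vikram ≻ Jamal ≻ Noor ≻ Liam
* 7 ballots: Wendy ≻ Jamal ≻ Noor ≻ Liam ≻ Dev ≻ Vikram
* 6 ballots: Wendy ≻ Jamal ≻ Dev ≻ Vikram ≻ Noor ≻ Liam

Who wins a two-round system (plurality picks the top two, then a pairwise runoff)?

Wendy

Round 1 first-place votes: Liam 7, Wendy 27, Vikram 0, Dev 0, Jamal 0, Noor 8. Wendy and Noor advance.
Runoff: Wendy is ranked above Noor on 34 ballots, Noor above Wendy on 8.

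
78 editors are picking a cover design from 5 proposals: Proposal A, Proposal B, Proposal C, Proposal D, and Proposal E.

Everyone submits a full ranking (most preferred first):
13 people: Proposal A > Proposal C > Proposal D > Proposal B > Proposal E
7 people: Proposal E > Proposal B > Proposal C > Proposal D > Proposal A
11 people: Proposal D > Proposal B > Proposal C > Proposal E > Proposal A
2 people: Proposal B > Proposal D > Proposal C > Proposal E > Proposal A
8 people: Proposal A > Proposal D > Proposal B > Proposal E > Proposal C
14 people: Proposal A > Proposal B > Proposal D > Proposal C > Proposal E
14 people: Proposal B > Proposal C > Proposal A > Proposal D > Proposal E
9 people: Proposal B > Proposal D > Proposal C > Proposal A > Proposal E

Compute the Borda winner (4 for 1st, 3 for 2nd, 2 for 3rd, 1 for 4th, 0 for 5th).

Proposal B

Proposal A: 13×4 + 7×0 + 11×0 + 2×0 + 8×4 + 14×4 + 14×2 + 9×1 = 177
Proposal B: 13×1 + 7×3 + 11×3 + 2×4 + 8×2 + 14×3 + 14×4 + 9×4 = 225
Proposal C: 13×3 + 7×2 + 11×2 + 2×2 + 8×0 + 14×1 + 14×3 + 9×2 = 153
Proposal D: 13×2 + 7×1 + 11×4 + 2×3 + 8×3 + 14×2 + 14×1 + 9×3 = 176
Proposal E: 13×0 + 7×4 + 11×1 + 2×1 + 8×1 + 14×0 + 14×0 + 9×0 = 49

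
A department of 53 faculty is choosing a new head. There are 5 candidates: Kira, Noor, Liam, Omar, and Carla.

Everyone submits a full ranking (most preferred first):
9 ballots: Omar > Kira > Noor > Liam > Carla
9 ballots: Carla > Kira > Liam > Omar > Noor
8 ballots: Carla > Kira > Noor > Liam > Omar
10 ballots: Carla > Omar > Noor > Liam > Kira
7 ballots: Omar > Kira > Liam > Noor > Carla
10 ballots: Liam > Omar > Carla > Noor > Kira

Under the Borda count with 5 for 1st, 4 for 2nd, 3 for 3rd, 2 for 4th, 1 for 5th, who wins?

Kira: 9×4 + 9×4 + 8×4 + 10×1 + 7×4 + 10×1 = 152
Noor: 9×3 + 9×1 + 8×3 + 10×3 + 7×2 + 10×2 = 124
Liam: 9×2 + 9×3 + 8×2 + 10×2 + 7×3 + 10×5 = 152
Omar: 9×5 + 9×2 + 8×1 + 10×4 + 7×5 + 10×4 = 186
Carla: 9×1 + 9×5 + 8×5 + 10×5 + 7×1 + 10×3 = 181

Omar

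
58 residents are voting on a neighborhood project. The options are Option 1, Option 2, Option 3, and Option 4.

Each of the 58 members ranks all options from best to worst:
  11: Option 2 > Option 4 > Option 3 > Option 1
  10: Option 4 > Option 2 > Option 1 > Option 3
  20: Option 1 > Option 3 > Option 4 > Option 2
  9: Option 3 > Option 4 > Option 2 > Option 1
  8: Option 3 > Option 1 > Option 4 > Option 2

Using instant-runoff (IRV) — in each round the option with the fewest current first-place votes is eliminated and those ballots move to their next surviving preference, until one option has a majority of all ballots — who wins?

Round 1: Option 1 20, Option 2 11, Option 3 17, Option 4 10. Option 4 eliminated.
Round 2: Option 1 20, Option 2 21, Option 3 17. Option 3 eliminated.
Round 3: Option 1 28, Option 2 30. Option 2 has a majority (≥30).

Option 2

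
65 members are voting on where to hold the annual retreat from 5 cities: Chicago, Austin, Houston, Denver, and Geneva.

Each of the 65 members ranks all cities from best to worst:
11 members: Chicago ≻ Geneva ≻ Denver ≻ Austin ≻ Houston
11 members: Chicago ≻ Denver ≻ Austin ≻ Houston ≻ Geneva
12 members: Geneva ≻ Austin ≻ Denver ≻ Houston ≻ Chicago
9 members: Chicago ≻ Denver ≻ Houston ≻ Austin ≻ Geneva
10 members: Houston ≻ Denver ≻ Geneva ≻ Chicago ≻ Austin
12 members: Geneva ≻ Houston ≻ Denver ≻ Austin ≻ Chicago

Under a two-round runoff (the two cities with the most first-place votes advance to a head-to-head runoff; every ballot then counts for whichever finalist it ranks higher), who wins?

Round 1 first-place votes: Chicago 31, Austin 0, Houston 10, Denver 0, Geneva 24. Chicago and Geneva advance.
Runoff: Chicago is ranked above Geneva on 31 ballots, Geneva above Chicago on 34.

Geneva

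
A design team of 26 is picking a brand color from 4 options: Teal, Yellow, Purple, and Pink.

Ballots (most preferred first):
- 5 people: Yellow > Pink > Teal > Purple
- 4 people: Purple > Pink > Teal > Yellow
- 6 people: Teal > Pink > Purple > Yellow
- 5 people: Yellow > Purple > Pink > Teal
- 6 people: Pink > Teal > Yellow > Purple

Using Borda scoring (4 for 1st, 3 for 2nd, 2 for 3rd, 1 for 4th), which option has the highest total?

Pink

Teal: 5×2 + 4×2 + 6×4 + 5×1 + 6×3 = 65
Yellow: 5×4 + 4×1 + 6×1 + 5×4 + 6×2 = 62
Purple: 5×1 + 4×4 + 6×2 + 5×3 + 6×1 = 54
Pink: 5×3 + 4×3 + 6×3 + 5×2 + 6×4 = 79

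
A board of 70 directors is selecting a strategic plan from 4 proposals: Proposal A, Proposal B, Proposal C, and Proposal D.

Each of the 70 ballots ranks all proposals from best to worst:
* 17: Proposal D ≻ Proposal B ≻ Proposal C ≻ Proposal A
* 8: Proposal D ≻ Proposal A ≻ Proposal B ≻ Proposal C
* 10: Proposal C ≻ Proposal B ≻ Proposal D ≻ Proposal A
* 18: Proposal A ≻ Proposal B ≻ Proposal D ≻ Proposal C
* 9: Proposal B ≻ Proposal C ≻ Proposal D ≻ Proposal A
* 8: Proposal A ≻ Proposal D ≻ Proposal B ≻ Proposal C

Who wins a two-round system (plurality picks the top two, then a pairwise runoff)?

Round 1 first-place votes: Proposal A 26, Proposal B 9, Proposal C 10, Proposal D 25. Proposal A and Proposal D advance.
Runoff: Proposal A is ranked above Proposal D on 26 ballots, Proposal D above Proposal A on 44.

Proposal D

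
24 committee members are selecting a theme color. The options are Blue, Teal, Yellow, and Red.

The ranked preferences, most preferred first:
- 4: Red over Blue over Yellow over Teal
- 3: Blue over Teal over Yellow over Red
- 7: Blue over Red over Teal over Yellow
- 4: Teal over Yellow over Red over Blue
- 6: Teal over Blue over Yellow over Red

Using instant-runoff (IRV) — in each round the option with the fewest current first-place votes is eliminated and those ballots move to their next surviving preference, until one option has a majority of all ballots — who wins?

Blue

Round 1: Blue 10, Teal 10, Yellow 0, Red 4. Yellow eliminated.
Round 2: Blue 10, Teal 10, Red 4. Red eliminated.
Round 3: Blue 14, Teal 10. Blue has a majority (≥13).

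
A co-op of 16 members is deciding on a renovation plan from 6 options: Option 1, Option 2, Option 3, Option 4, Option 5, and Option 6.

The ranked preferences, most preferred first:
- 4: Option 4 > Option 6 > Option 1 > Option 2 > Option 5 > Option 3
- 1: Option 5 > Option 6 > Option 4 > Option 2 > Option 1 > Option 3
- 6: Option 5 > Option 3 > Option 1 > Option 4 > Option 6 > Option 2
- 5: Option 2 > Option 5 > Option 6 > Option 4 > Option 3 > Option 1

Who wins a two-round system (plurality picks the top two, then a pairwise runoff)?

Round 1 first-place votes: Option 1 0, Option 2 5, Option 3 0, Option 4 4, Option 5 7, Option 6 0. Option 5 and Option 2 advance.
Runoff: Option 5 is ranked above Option 2 on 7 ballots, Option 2 above Option 5 on 9.

Option 2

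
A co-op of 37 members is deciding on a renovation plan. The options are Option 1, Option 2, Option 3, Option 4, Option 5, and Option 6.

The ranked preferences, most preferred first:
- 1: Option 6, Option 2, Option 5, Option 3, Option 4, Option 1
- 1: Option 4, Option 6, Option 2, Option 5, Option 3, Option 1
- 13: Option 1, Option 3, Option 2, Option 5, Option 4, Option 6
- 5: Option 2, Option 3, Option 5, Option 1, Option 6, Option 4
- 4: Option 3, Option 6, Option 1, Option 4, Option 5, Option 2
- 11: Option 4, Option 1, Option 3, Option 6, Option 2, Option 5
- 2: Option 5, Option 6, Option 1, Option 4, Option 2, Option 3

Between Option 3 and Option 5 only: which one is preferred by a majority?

Option 3

Option 3 is ranked above Option 5 on 33 ballots; Option 5 above Option 3 on 4.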